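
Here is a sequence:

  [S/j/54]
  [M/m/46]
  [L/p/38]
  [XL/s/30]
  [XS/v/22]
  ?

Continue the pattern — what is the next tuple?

[S/y/14]

Size: S, M, L, XL, XS → S (runs through clothing sizes XS→XL).
For the letter, letters move forward 3 places in the alphabet: j, m, p, s, v → y.
Third part goes 54, 46, 38, 30, 22 → 14 (−8 each step).
So the next tuple is [S/y/14].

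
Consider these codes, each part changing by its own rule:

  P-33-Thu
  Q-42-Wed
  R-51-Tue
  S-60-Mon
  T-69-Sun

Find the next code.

U-78-Sat

Letter goes P, Q, R, S, T → U (letters move forward 1 place in the alphabet).
Second component goes 33, 42, 51, 60, 69 → 78 (+9 each step).
Day: runs backward through the weekdays Mon→Sun, so Thu, Wed, Tue, Mon, Sun → Sat.
So the next code is U-78-Sat.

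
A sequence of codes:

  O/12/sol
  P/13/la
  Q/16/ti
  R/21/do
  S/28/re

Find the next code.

T/37/mi

Letter: letters move forward 1 place in the alphabet, so O, P, Q, R, S → T.
Second component goes 12, 13, 16, 21, 28 → 37 (differences are 1, 3, 5, … (increasing by 2 each time)).
Note: sol, la, ti, do, re → mi (runs through the solfège scale do→ti).
Putting it together: T/37/mi.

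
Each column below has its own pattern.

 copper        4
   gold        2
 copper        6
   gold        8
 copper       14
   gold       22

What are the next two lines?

For the metal, alternates copper ↔ gold: copper, gold, copper, gold, copper, gold → copper → gold.
Second component: each term is the sum of the two before it; 4, 2, 6, 8, 14, 22 → 36 → 58.
Putting the parts together: copper  36 and then gold  58.

copper  36; gold  58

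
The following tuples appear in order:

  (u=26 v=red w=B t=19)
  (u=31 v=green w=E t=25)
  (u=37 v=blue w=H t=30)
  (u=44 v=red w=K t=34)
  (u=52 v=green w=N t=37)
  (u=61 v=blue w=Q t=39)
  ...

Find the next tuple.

(u=71 v=red w=T t=40)

U: differences are 5, 6, 7, … (increasing by 1 each time), so 26, 31, 37, 44, 52, 61 → 71.
V: red, green, blue, red, green, blue → red (repeats red → green → blue).
W: letters move forward 3 places in the alphabet, so B, E, H, K, N, Q → T.
T — differences are 6, 5, 4, … (decreasing by 1 each time): 19, 25, 30, 34, 37, 39 → 40.
So the next tuple is (u=71 v=red w=T t=40).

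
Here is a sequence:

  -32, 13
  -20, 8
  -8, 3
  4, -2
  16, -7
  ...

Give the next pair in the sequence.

28, -12

First component: +12 each step, so -32, -20, -8, 4, 16 → 28.
For the second component, −5 each step: 13, 8, 3, -2, -7 → -12.
Putting it together: 28, -12.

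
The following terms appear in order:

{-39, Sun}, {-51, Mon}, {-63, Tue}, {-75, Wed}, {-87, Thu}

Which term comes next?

First entry — −12 each step: -39, -51, -63, -75, -87 → -99.
For the day, runs through the weekdays Mon→Sun: Sun, Mon, Tue, Wed, Thu → Fri.
Putting it together: {-99, Fri}.

{-99, Fri}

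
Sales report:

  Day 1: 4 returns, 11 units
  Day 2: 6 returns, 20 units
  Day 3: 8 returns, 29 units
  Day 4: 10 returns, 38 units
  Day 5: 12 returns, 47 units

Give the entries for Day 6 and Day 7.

Returns — +2 each step: 4, 6, 8, 10, 12 → 14 → 16.
Units: +9 each step, so 11, 20, 29, 38, 47 → 56 → 65.
Putting the parts together: 14 returns, 56 units and then 16 returns, 65 units.

14 returns, 56 units; 16 returns, 65 units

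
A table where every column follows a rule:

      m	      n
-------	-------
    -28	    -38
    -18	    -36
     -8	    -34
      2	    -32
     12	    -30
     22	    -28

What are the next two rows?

32  -26; 42  -24

Column m: -28, -18, -8, 2, 12, 22 → 32 → 42 (+10 each step).
Column n: +2 each step, so -38, -36, -34, -32, -30, -28 → -26 → -24.
So the next two rows are 32  -26 and 42  -24.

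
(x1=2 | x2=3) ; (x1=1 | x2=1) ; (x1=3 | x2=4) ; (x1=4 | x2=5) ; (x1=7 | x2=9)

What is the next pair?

X1: each term is the sum of the two before it, so 2, 1, 3, 4, 7 → 11.
For the x2, each term is the sum of the two before it: 3, 1, 4, 5, 9 → 14.
Combining the parts gives (x1=11 | x2=14).

(x1=11 | x2=14)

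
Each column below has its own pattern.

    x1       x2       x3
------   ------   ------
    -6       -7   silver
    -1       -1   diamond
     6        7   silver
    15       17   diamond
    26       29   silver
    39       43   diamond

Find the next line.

54  59  silver

Column x1 — differences are 5, 7, 9, … (increasing by 2 each time): -6, -1, 6, 15, 26, 39 → 54.
Column x2: -7, -1, 7, 17, 29, 43 → 59 (differences are 6, 8, 10, … (increasing by 2 each time)).
Column x3: alternates silver ↔ diamond; silver, diamond, silver, diamond, silver, diamond → silver.
So the next line is 54  59  silver.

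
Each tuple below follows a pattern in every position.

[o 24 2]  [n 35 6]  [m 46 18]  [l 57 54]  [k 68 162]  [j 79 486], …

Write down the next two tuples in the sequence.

[i 90 1458], [h 101 4374]

For the letter, letters move back 1 place in the alphabet: o, n, m, l, k, j → i → h.
Second coordinate: +11 each step; 24, 35, 46, 57, 68, 79 → 90 → 101.
Third coordinate: ×3 each step, so 2, 6, 18, 54, 162, 486 → 1458 → 4374.
So the next two tuples are [i 90 1458] and [h 101 4374].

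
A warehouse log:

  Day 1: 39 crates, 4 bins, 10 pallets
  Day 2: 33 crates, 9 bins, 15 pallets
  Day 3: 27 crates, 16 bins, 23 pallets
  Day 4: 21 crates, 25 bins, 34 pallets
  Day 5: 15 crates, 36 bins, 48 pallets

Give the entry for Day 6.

Crates — −6 each step: 39, 33, 27, 21, 15 → 9.
Bins — perfect squares: 2², 3², 4², …: 4, 9, 16, 25, 36 → 49.
Pallets: differences are 5, 8, 11, … (increasing by 3 each time); 10, 15, 23, 34, 48 → 65.
Putting it together: 9 crates, 49 bins, 65 pallets.

9 crates, 49 bins, 65 pallets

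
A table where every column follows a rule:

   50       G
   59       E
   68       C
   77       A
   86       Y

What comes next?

95  W

First component: +9 each step; 50, 59, 68, 77, 86 → 95.
Letter: G, E, C, A, Y → W (letters move back 2 places in the alphabet, wrapping A→Z).
Putting it together: 95  W.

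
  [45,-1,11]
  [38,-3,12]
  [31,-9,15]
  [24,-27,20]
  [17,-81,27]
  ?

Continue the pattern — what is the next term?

First slot goes 45, 38, 31, 24, 17 → 10 (−7 each step).
Second slot — ×3 each step: -1, -3, -9, -27, -81 → -243.
Third slot: 11, 12, 15, 20, 27 → 36 (differences are 1, 3, 5, … (increasing by 2 each time)).
Putting it together: [10,-243,36].

[10,-243,36]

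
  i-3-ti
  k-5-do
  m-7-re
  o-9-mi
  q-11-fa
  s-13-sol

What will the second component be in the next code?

15

Second component — +2 each step: 3, 5, 7, 9, 11, 13 → 15.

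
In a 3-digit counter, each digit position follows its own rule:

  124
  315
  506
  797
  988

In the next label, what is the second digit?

7

For the second digit, −1 each step, mod 10: 2, 1, 0, 9, 8 → 7.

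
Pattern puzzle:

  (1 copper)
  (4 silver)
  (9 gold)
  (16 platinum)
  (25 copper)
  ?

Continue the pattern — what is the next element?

(36 silver)

First component: 1, 4, 9, 16, 25 → 36 (perfect squares: 1², 2², 3², …).
Metal — repeats copper → silver → gold → platinum: copper, silver, gold, platinum, copper → silver.
So the next element is (36 silver).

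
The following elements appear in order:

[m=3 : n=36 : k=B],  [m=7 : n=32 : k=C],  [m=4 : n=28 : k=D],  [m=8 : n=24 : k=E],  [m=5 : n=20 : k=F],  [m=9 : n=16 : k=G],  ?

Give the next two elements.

[m=6 : n=12 : k=H], [m=10 : n=8 : k=I]

M: 3, 7, 4, 8, 5, 9 → 6 → 10 (alternating steps +4, −3, +4, −3, …).
N — −4 each step: 36, 32, 28, 24, 20, 16 → 12 → 8.
K goes B, C, D, E, F, G → H → I (letters move forward 1 place in the alphabet).
Putting the parts together: [m=6 : n=12 : k=H] and then [m=10 : n=8 : k=I].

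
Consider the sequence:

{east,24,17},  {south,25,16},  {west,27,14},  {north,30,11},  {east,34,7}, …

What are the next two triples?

Direction: repeats east → south → west → north; east, south, west, north, east → south → west.
Second entry: differences are 1, 2, 3, … (increasing by 1 each time), so 24, 25, 27, 30, 34 → 39 → 45.
Third entry: together with the second entry always sums to 41; 17, 16, 14, 11, 7 → 2 → -4.
So the next two triples are {south,39,2} and {west,45,-4}.

{south,39,2}, {west,45,-4}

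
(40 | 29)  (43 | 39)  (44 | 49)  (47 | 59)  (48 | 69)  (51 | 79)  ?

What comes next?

First entry: alternating steps +3, +1, +3, +1, …; 40, 43, 44, 47, 48, 51 → 52.
Second entry: +10 each step, so 29, 39, 49, 59, 69, 79 → 89.
So the next pair is (52 | 89).

(52 | 89)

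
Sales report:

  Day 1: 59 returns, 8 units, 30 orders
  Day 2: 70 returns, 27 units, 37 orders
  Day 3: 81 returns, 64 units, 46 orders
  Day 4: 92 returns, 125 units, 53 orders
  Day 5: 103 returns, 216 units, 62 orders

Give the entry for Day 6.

114 returns, 343 units, 69 orders

For the returns, +11 each step: 59, 70, 81, 92, 103 → 114.
Units: 8, 27, 64, 125, 216 → 343 (perfect cubes: 2³, 3³, 4³, …).
Orders goes 30, 37, 46, 53, 62 → 69 (alternating steps +7, +9, +7, +9, …).
Putting it together: 114 returns, 343 units, 69 orders.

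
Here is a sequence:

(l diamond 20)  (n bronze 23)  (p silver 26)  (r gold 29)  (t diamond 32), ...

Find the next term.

(v bronze 35)

Letter goes l, n, p, r, t → v (letters move forward 2 places in the alphabet).
Rank: repeats diamond → bronze → silver → gold; diamond, bronze, silver, gold, diamond → bronze.
For the third part, +3 each step: 20, 23, 26, 29, 32 → 35.
Putting it together: (v bronze 35).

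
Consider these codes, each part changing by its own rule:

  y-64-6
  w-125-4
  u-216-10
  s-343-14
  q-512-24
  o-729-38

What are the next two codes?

Letter goes y, w, u, s, q, o → m → k (letters move back 2 places in the alphabet).
Second component — perfect cubes: 4³, 5³, 6³, …: 64, 125, 216, 343, 512, 729 → 1000 → 1331.
Third component: 6, 4, 10, 14, 24, 38 → 62 → 100 (each term is the sum of the two before it).
So the next two codes are m-1000-62 and k-1331-100.

m-1000-62, k-1331-100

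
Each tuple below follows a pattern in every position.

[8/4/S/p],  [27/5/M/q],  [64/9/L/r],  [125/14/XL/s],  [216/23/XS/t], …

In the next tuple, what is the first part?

343

First part: perfect cubes: 2³, 3³, 4³, …, so 8, 27, 64, 125, 216 → 343.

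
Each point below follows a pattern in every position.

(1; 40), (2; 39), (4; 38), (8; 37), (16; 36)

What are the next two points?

(32; 35), (64; 34)

First slot: 1, 2, 4, 8, 16 → 32 → 64 (×2 each step).
Second slot: −1 each step, so 40, 39, 38, 37, 36 → 35 → 34.
Putting the parts together: (32; 35) and then (64; 34).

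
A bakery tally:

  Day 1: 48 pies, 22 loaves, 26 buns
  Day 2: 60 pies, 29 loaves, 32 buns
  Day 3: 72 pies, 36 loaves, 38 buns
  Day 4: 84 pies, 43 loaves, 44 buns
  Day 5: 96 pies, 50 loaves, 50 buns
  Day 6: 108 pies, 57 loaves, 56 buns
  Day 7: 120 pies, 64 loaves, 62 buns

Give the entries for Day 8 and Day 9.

Pies: +12 each step, so 48, 60, 72, 84, 96, 108, 120 → 132 → 144.
Loaves — +7 each step: 22, 29, 36, 43, 50, 57, 64 → 71 → 78.
Buns: 26, 32, 38, 44, 50, 56, 62 → 68 → 74 (+6 each step).
Putting the parts together: 132 pies, 71 loaves, 68 buns and then 144 pies, 78 loaves, 74 buns.

132 pies, 71 loaves, 68 buns; 144 pies, 78 loaves, 74 buns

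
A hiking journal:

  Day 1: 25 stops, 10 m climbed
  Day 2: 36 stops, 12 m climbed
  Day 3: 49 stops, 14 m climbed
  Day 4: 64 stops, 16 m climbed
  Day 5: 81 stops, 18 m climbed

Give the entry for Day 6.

Stops: perfect squares: 5², 6², 7², …, so 25, 36, 49, 64, 81 → 100.
M climbed: +2 each step, so 10, 12, 14, 16, 18 → 20.
Putting it together: 100 stops, 20 m climbed.

100 stops, 20 m climbed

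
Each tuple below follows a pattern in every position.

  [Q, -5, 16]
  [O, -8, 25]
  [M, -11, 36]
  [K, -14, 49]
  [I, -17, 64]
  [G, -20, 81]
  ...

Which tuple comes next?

[E, -23, 100]

Letter goes Q, O, M, K, I, G → E (letters move back 2 places in the alphabet).
Second entry: −3 each step; -5, -8, -11, -14, -17, -20 → -23.
Third entry: perfect squares: 4², 5², 6², …; 16, 25, 36, 49, 64, 81 → 100.
Putting it together: [E, -23, 100].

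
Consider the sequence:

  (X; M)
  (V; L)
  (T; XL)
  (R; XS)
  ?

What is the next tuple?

Letter goes X, V, T, R → P (letters move back 2 places in the alphabet).
Size goes M, L, XL, XS → S (runs through clothing sizes XS→XL).
So the next tuple is (P; S).

(P; S)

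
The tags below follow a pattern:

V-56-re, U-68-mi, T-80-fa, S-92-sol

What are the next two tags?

R-104-la, Q-116-ti

Letter: V, U, T, S → R → Q (letters move back 1 place in the alphabet).
Second component: 56, 68, 80, 92 → 104 → 116 (+12 each step).
Note — runs through the solfège scale do→ti: re, mi, fa, sol → la → ti.
Putting the parts together: R-104-la and then Q-116-ti.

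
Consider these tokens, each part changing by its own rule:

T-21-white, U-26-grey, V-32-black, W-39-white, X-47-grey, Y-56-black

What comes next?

Z-66-white

Letter: letters move forward 1 place in the alphabet; T, U, V, W, X, Y → Z.
Second component — differences are 5, 6, 7, … (increasing by 1 each time): 21, 26, 32, 39, 47, 56 → 66.
Shade — repeats white → grey → black: white, grey, black, white, grey, black → white.
Putting it together: Z-66-white.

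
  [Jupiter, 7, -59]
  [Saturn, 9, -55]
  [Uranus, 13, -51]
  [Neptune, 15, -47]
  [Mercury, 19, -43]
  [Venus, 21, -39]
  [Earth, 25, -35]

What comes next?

[Mars, 27, -31]

Planet — runs through the planets Mercury→Neptune: Jupiter, Saturn, Uranus, Neptune, Mercury, Venus, Earth → Mars.
Second slot: alternating steps +2, +4, +2, +4, …, so 7, 9, 13, 15, 19, 21, 25 → 27.
Third slot: +4 each step; -59, -55, -51, -47, -43, -39, -35 → -31.
Combining the parts gives [Mars, 27, -31].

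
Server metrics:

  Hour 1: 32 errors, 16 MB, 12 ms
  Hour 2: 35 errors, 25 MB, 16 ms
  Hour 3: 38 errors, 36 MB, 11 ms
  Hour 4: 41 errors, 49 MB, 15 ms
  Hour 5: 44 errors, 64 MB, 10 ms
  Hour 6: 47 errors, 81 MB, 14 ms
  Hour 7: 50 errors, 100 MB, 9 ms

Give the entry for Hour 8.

53 errors, 121 MB, 13 ms

Errors: +3 each step; 32, 35, 38, 41, 44, 47, 50 → 53.
For the MB, perfect squares: 4², 5², 6², …: 16, 25, 36, 49, 64, 81, 100 → 121.
For the ms, alternating steps +4, −5, +4, −5, …: 12, 16, 11, 15, 10, 14, 9 → 13.
So the next record is 53 errors, 121 MB, 13 ms.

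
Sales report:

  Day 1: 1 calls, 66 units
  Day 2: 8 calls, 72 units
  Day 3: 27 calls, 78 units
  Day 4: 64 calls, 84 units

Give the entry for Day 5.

Calls: perfect cubes: 1³, 2³, 3³, …, so 1, 8, 27, 64 → 125.
Units: 66, 72, 78, 84 → 90 (+6 each step).
Putting it together: 125 calls, 90 units.

125 calls, 90 units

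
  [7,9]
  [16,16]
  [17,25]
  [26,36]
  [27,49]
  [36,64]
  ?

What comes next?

[37,81]

First component goes 7, 16, 17, 26, 27, 36 → 37 (alternating steps +9, +1, +9, +1, …).
Second component: perfect squares: 3², 4², 5², …; 9, 16, 25, 36, 49, 64 → 81.
So the next pair is [37,81].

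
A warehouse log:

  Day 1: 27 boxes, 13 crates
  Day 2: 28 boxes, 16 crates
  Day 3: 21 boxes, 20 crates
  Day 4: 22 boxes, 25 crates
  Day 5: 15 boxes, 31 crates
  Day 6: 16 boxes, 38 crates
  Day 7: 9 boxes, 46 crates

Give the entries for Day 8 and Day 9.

10 boxes, 55 crates; 3 boxes, 65 crates

Boxes goes 27, 28, 21, 22, 15, 16, 9 → 10 → 3 (alternating steps +1, −7, +1, −7, …).
Crates: differences are 3, 4, 5, … (increasing by 1 each time), so 13, 16, 20, 25, 31, 38, 46 → 55 → 65.
Putting the parts together: 10 boxes, 55 crates and then 3 boxes, 65 crates.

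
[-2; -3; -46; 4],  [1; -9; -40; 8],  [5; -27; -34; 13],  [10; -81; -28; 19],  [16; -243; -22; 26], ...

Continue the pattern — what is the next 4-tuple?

[23; -729; -16; 34]

First value: differences are 3, 4, 5, … (increasing by 1 each time); -2, 1, 5, 10, 16 → 23.
Second value goes -3, -9, -27, -81, -243 → -729 (×3 each step).
Third value: +6 each step, so -46, -40, -34, -28, -22 → -16.
Fourth value: differences are 4, 5, 6, … (increasing by 1 each time); 4, 8, 13, 19, 26 → 34.
Putting it together: [23; -729; -16; 34].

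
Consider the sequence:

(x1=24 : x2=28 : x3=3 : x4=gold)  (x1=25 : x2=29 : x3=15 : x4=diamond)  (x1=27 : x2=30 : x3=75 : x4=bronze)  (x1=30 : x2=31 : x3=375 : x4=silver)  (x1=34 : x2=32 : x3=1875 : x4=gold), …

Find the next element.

For the x1, differences are 1, 2, 3, … (increasing by 1 each time): 24, 25, 27, 30, 34 → 39.
X2 — +1 each step: 28, 29, 30, 31, 32 → 33.
X3: 3, 15, 75, 375, 1875 → 9375 (×5 each step).
X4 goes gold, diamond, bronze, silver, gold → diamond (repeats gold → diamond → bronze → silver).
Combining the parts gives (x1=39 : x2=33 : x3=9375 : x4=diamond).

(x1=39 : x2=33 : x3=9375 : x4=diamond)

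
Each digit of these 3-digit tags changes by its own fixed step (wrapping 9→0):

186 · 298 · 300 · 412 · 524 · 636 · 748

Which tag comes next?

850

First digit goes 1, 2, 3, 4, 5, 6, 7 → 8 (+1 each step, mod 10).
Second digit: +1 each step, mod 10; 8, 9, 0, 1, 2, 3, 4 → 5.
Third digit: 6, 8, 0, 2, 4, 6, 8 → 0 (+2 each step, mod 10).
Putting it together: 850.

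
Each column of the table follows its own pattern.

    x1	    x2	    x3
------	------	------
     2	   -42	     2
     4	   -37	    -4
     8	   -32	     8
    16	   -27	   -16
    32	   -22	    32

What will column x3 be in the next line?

Column x3: ×(-2) each step; 2, -4, 8, -16, 32 → -64.

-64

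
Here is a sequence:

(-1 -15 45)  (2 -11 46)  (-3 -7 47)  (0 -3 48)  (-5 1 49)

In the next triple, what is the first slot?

-2

First slot goes -1, 2, -3, 0, -5 → -2 (alternating steps +3, −5, +3, −5, …).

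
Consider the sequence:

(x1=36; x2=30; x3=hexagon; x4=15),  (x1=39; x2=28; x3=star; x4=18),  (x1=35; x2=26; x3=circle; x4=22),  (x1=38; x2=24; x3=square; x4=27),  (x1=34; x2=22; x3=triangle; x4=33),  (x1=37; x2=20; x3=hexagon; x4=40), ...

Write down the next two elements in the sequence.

X1: alternating steps +3, −4, +3, −4, …; 36, 39, 35, 38, 34, 37 → 33 → 36.
X2 goes 30, 28, 26, 24, 22, 20 → 18 → 16 (−2 each step).
For the x3, repeats hexagon → star → circle → square → triangle: hexagon, star, circle, square, triangle, hexagon → star → circle.
X4 goes 15, 18, 22, 27, 33, 40 → 48 → 57 (differences are 3, 4, 5, … (increasing by 1 each time)).
Putting the parts together: (x1=33; x2=18; x3=star; x4=48) and then (x1=36; x2=16; x3=circle; x4=57).

(x1=33; x2=18; x3=star; x4=48), (x1=36; x2=16; x3=circle; x4=57)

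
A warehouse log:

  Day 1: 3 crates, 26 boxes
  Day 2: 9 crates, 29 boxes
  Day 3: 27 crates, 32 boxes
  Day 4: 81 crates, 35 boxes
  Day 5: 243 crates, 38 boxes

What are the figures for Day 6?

729 crates, 41 boxes

Crates: ×3 each step, so 3, 9, 27, 81, 243 → 729.
Boxes: 26, 29, 32, 35, 38 → 41 (+3 each step).
Combining the parts gives 729 crates, 41 boxes.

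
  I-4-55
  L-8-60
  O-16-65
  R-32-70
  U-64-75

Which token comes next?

X-128-80

Letter — letters move forward 3 places in the alphabet: I, L, O, R, U → X.
For the second component, ×2 each step: 4, 8, 16, 32, 64 → 128.
Third component — +5 each step: 55, 60, 65, 70, 75 → 80.
Putting it together: X-128-80.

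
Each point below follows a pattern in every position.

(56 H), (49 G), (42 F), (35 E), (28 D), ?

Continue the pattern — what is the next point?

First part: −7 each step; 56, 49, 42, 35, 28 → 21.
Letter — letters move back 1 place in the alphabet: H, G, F, E, D → C.
Putting it together: (21 C).

(21 C)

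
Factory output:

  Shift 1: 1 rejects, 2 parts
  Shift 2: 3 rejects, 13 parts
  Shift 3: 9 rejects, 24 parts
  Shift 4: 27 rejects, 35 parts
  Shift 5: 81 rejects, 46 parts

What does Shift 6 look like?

243 rejects, 57 parts

Rejects — ×3 each step: 1, 3, 9, 27, 81 → 243.
Parts: 2, 13, 24, 35, 46 → 57 (+11 each step).
So the next row is 243 rejects, 57 parts.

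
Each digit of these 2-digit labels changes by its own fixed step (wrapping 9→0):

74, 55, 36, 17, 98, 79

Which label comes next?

First digit: −2 each step, mod 10, so 7, 5, 3, 1, 9, 7 → 5.
Second digit: 4, 5, 6, 7, 8, 9 → 0 (+1 each step, mod 10).
Putting it together: 50.

50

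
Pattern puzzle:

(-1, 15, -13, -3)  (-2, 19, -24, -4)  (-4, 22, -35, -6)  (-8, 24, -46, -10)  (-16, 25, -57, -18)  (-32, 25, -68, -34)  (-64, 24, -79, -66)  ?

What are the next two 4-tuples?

(-128, 22, -90, -130), (-256, 19, -101, -258)

First part: ×2 each step, so -1, -2, -4, -8, -16, -32, -64 → -128 → -256.
Second part: differences are 4, 3, 2, … (decreasing by 1 each time); 15, 19, 22, 24, 25, 25, 24 → 22 → 19.
Third part — −11 each step: -13, -24, -35, -46, -57, -68, -79 → -90 → -101.
Fourth part goes -3, -4, -6, -10, -18, -34, -66 → -130 → -258 (always 2 less than the first part).
Putting the parts together: (-128, 22, -90, -130) and then (-256, 19, -101, -258).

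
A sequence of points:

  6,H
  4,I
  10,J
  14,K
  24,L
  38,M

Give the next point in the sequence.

First entry: 6, 4, 10, 14, 24, 38 → 62 (each term is the sum of the two before it).
Letter: letters move forward 1 place in the alphabet; H, I, J, K, L, M → N.
So the next point is 62,N.

62,N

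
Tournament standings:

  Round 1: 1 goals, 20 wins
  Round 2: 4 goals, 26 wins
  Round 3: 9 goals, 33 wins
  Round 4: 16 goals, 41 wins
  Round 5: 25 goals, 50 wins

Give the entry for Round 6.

36 goals, 60 wins

Goals: perfect squares: 1², 2², 3², …; 1, 4, 9, 16, 25 → 36.
Wins: differences are 6, 7, 8, … (increasing by 1 each time), so 20, 26, 33, 41, 50 → 60.
Putting it together: 36 goals, 60 wins.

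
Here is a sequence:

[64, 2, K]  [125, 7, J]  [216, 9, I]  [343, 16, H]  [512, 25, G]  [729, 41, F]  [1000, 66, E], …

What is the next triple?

[1331, 107, D]

First value: perfect cubes: 4³, 5³, 6³, …; 64, 125, 216, 343, 512, 729, 1000 → 1331.
For the second value, each term is the sum of the two before it: 2, 7, 9, 16, 25, 41, 66 → 107.
For the letter, letters move back 1 place in the alphabet: K, J, I, H, G, F, E → D.
So the next triple is [1331, 107, D].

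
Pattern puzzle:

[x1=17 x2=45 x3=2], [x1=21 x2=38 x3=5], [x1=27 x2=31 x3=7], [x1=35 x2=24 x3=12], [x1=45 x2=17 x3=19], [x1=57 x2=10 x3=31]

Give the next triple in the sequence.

[x1=71 x2=3 x3=50]

X1: differences are 4, 6, 8, … (increasing by 2 each time); 17, 21, 27, 35, 45, 57 → 71.
For the x2, −7 each step: 45, 38, 31, 24, 17, 10 → 3.
X3: each term is the sum of the two before it; 2, 5, 7, 12, 19, 31 → 50.
Combining the parts gives [x1=71 x2=3 x3=50].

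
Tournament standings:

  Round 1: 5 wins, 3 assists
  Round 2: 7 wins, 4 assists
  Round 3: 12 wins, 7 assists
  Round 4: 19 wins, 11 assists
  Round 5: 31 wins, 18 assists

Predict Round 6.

Wins: each term is the sum of the two before it; 5, 7, 12, 19, 31 → 50.
Assists: each term is the sum of the two before it; 3, 4, 7, 11, 18 → 29.
Putting it together: 50 wins, 29 assists.

50 wins, 29 assists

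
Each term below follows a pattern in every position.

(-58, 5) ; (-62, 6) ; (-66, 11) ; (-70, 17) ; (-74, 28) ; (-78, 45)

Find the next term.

(-82, 73)

First slot: −4 each step, so -58, -62, -66, -70, -74, -78 → -82.
Second slot goes 5, 6, 11, 17, 28, 45 → 73 (each term is the sum of the two before it).
Putting it together: (-82, 73).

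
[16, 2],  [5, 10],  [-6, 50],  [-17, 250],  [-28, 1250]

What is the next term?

[-39, 6250]

First slot: 16, 5, -6, -17, -28 → -39 (−11 each step).
Second slot goes 2, 10, 50, 250, 1250 → 6250 (×5 each step).
Putting it together: [-39, 6250].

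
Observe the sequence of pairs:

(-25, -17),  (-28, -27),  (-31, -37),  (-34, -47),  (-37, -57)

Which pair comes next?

(-40, -67)

First value: −3 each step; -25, -28, -31, -34, -37 → -40.
Second value: −10 each step, so -17, -27, -37, -47, -57 → -67.
Combining the parts gives (-40, -67).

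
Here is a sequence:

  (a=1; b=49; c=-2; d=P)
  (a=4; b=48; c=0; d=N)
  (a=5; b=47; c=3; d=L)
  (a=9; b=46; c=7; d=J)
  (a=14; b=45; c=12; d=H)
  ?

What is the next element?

For the a, each term is the sum of the two before it: 1, 4, 5, 9, 14 → 23.
B: −1 each step, so 49, 48, 47, 46, 45 → 44.
C: differences are 2, 3, 4, … (increasing by 1 each time); -2, 0, 3, 7, 12 → 18.
D: letters move back 2 places in the alphabet; P, N, L, J, H → F.
Putting it together: (a=23; b=44; c=18; d=F).

(a=23; b=44; c=18; d=F)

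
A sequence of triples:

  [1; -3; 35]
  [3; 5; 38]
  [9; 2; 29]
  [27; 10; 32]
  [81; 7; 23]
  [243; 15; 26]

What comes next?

[729; 12; 17]

First component goes 1, 3, 9, 27, 81, 243 → 729 (×3 each step).
Second component: -3, 5, 2, 10, 7, 15 → 12 (alternating steps +8, −3, +8, −3, …).
Third component: alternating steps +3, −9, +3, −9, …; 35, 38, 29, 32, 23, 26 → 17.
So the next triple is [729; 12; 17].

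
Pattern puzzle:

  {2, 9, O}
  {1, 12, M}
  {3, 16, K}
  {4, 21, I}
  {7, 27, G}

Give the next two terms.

{11, 34, E}, {18, 42, C}

First component: each term is the sum of the two before it; 2, 1, 3, 4, 7 → 11 → 18.
Second component — differences are 3, 4, 5, … (increasing by 1 each time): 9, 12, 16, 21, 27 → 34 → 42.
Letter: letters move back 2 places in the alphabet; O, M, K, I, G → E → C.
Putting the parts together: {11, 34, E} and then {18, 42, C}.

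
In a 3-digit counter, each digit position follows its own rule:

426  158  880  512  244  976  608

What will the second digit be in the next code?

Second digit: 2, 5, 8, 1, 4, 7, 0 → 3 (+3 each step, mod 10).

3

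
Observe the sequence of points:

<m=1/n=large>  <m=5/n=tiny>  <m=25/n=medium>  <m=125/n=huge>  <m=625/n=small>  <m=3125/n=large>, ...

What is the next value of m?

M: ×5 each step, so 1, 5, 25, 125, 625, 3125 → 15625.

15625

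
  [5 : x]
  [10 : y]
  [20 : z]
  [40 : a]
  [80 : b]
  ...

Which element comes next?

[160 : c]

For the first value, ×2 each step: 5, 10, 20, 40, 80 → 160.
Letter: letters move forward 1 place in the alphabet, wrapping Z→A, so x, y, z, a, b → c.
Putting it together: [160 : c].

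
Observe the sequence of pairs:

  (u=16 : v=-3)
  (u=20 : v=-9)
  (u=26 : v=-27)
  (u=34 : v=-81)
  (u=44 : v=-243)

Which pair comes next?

(u=56 : v=-729)

U: 16, 20, 26, 34, 44 → 56 (differences are 4, 6, 8, … (increasing by 2 each time)).
For the v, ×3 each step: -3, -9, -27, -81, -243 → -729.
So the next pair is (u=56 : v=-729).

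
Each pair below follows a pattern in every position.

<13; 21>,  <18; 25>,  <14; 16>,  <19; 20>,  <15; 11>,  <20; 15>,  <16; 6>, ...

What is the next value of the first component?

21

First component: 13, 18, 14, 19, 15, 20, 16 → 21 (alternating steps +5, −4, +5, −4, …).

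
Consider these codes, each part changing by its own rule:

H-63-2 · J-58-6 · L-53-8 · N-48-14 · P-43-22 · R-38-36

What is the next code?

T-33-58

Letter: letters move forward 2 places in the alphabet; H, J, L, N, P, R → T.
For the second component, −5 each step: 63, 58, 53, 48, 43, 38 → 33.
Third component goes 2, 6, 8, 14, 22, 36 → 58 (each term is the sum of the two before it).
So the next code is T-33-58.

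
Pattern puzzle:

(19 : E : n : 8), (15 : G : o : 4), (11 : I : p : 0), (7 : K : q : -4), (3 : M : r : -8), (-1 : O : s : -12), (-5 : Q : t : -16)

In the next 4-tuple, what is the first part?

First part — −4 each step: 19, 15, 11, 7, 3, -1, -5 → -9.
For the first letter, letters move forward 2 places in the alphabet: E, G, I, K, M, O, Q → S.
Second letter: letters move forward 1 place in the alphabet, so n, o, p, q, r, s, t → u.
For the fourth part, always 11 less than the first part: 8, 4, 0, -4, -8, -12, -16 → -20.

-9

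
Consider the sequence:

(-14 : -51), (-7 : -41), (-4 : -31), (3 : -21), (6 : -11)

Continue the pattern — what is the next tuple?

(13 : -1)

First part — alternating steps +7, +3, +7, +3, …: -14, -7, -4, 3, 6 → 13.
For the second part, +10 each step: -51, -41, -31, -21, -11 → -1.
Combining the parts gives (13 : -1).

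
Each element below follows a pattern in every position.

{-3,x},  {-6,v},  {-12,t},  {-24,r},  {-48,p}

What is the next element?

{-96,n}

For the first slot, ×2 each step: -3, -6, -12, -24, -48 → -96.
Letter — letters move back 2 places in the alphabet: x, v, t, r, p → n.
So the next element is {-96,n}.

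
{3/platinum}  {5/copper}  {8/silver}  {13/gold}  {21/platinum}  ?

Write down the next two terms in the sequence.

First part goes 3, 5, 8, 13, 21 → 34 → 55 (each term is the sum of the two before it).
Metal goes platinum, copper, silver, gold, platinum → copper → silver (repeats platinum → copper → silver → gold).
Putting the parts together: {34/copper} and then {55/silver}.

{34/copper}, {55/silver}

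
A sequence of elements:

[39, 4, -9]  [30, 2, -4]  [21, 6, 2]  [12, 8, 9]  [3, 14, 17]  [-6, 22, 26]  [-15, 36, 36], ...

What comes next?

First value: −9 each step; 39, 30, 21, 12, 3, -6, -15 → -24.
For the second value, each term is the sum of the two before it: 4, 2, 6, 8, 14, 22, 36 → 58.
Third value goes -9, -4, 2, 9, 17, 26, 36 → 47 (differences are 5, 6, 7, … (increasing by 1 each time)).
So the next element is [-24, 58, 47].

[-24, 58, 47]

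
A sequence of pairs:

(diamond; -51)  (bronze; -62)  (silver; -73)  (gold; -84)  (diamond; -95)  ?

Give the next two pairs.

Rank goes diamond, bronze, silver, gold, diamond → bronze → silver (repeats diamond → bronze → silver → gold).
Second value: −11 each step, so -51, -62, -73, -84, -95 → -106 → -117.
Putting the parts together: (bronze; -106) and then (silver; -117).

(bronze; -106), (silver; -117)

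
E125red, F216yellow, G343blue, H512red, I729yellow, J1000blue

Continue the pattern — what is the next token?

K1331red

Letter: letters move forward 1 place in the alphabet; E, F, G, H, I, J → K.
Second component goes 125, 216, 343, 512, 729, 1000 → 1331 (perfect cubes: 5³, 6³, 7³, …).
Colour: repeats red → yellow → blue; red, yellow, blue, red, yellow, blue → red.
Putting it together: K1331red.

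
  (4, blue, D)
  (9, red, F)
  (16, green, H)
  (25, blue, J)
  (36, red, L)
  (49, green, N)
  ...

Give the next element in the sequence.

First value goes 4, 9, 16, 25, 36, 49 → 64 (perfect squares: 2², 3², 4², …).
Colour: blue, red, green, blue, red, green → blue (repeats blue → red → green).
Letter: letters move forward 2 places in the alphabet; D, F, H, J, L, N → P.
Combining the parts gives (64, blue, P).

(64, blue, P)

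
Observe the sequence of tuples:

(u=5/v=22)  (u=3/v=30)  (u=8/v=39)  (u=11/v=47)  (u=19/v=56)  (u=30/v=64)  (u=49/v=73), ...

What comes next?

(u=79/v=81)

U goes 5, 3, 8, 11, 19, 30, 49 → 79 (each term is the sum of the two before it).
For the v, alternating steps +8, +9, +8, +9, …: 22, 30, 39, 47, 56, 64, 73 → 81.
Combining the parts gives (u=79/v=81).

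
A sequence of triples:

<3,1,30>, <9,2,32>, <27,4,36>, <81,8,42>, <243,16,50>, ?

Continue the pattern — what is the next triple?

For the first coordinate, ×3 each step: 3, 9, 27, 81, 243 → 729.
Second coordinate — ×2 each step: 1, 2, 4, 8, 16 → 32.
Third coordinate — differences are 2, 4, 6, … (increasing by 2 each time): 30, 32, 36, 42, 50 → 60.
Putting it together: <729,32,60>.

<729,32,60>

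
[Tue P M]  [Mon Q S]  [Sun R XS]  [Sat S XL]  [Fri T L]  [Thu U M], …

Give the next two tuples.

Day: runs backward through the weekdays Mon→Sun; Tue, Mon, Sun, Sat, Fri, Thu → Wed → Tue.
Letter: letters move forward 1 place in the alphabet; P, Q, R, S, T, U → V → W.
Size: M, S, XS, XL, L, M → S → XS (repeats M → S → XS → XL → L).
So the next two tuples are [Wed V S] and [Tue W XS].

[Wed V S], [Tue W XS]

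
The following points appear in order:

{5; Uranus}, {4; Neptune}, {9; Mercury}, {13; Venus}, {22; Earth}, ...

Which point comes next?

First slot: each term is the sum of the two before it; 5, 4, 9, 13, 22 → 35.
For the planet, runs through the planets Mercury→Neptune: Uranus, Neptune, Mercury, Venus, Earth → Mars.
Combining the parts gives {35; Mars}.

{35; Mars}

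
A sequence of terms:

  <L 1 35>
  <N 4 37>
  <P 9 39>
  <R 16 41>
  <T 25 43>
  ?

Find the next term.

<V 36 45>

For the letter, letters move forward 2 places in the alphabet: L, N, P, R, T → V.
Second entry — perfect squares: 1², 2², 3², …: 1, 4, 9, 16, 25 → 36.
Third entry: 35, 37, 39, 41, 43 → 45 (+2 each step).
Combining the parts gives <V 36 45>.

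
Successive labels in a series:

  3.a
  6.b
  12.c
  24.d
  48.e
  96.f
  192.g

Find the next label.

First component goes 3, 6, 12, 24, 48, 96, 192 → 384 (×2 each step).
Letter — letters move forward 1 place in the alphabet: a, b, c, d, e, f, g → h.
Putting it together: 384.h.

384.h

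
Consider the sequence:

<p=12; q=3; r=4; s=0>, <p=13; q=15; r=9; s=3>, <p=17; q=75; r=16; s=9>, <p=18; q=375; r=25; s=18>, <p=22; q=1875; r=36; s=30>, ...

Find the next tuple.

<p=23; q=9375; r=49; s=45>

P goes 12, 13, 17, 18, 22 → 23 (alternating steps +1, +4, +1, +4, …).
Q: ×5 each step, so 3, 15, 75, 375, 1875 → 9375.
R: perfect squares: 2², 3², 4², …; 4, 9, 16, 25, 36 → 49.
S — differences are 3, 6, 9, … (increasing by 3 each time): 0, 3, 9, 18, 30 → 45.
Putting it together: <p=23; q=9375; r=49; s=45>.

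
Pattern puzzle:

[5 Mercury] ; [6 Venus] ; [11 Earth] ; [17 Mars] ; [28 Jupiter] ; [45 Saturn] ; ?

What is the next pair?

[73 Uranus]

For the first entry, each term is the sum of the two before it: 5, 6, 11, 17, 28, 45 → 73.
Planet: Mercury, Venus, Earth, Mars, Jupiter, Saturn → Uranus (runs through the planets Mercury→Neptune).
Combining the parts gives [73 Uranus].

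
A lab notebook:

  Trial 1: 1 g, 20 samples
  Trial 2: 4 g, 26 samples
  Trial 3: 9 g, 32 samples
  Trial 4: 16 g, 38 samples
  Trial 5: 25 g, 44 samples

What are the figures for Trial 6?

For the g, perfect squares: 1², 2², 3², …: 1, 4, 9, 16, 25 → 36.
For the samples, +6 each step: 20, 26, 32, 38, 44 → 50.
So the next record is 36 g, 50 samples.

36 g, 50 samples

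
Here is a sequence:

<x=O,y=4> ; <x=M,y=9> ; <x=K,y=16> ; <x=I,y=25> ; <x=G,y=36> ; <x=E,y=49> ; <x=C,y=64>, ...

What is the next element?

For the x, letters move back 2 places in the alphabet: O, M, K, I, G, E, C → A.
Y: differences are 5, 7, 9, … (increasing by 2 each time); 4, 9, 16, 25, 36, 49, 64 → 81.
Combining the parts gives <x=A,y=81>.

<x=A,y=81>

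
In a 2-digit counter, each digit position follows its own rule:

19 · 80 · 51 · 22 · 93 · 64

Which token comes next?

35

First digit — −3 each step, mod 10: 1, 8, 5, 2, 9, 6 → 3.
Second digit goes 9, 0, 1, 2, 3, 4 → 5 (+1 each step, mod 10).
Putting it together: 35.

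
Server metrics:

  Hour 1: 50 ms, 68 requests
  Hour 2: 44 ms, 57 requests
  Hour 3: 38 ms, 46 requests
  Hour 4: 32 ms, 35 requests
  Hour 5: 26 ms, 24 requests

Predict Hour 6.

Ms: −6 each step, so 50, 44, 38, 32, 26 → 20.
For the requests, −11 each step: 68, 57, 46, 35, 24 → 13.
So the next record is 20 ms, 13 requests.

20 ms, 13 requests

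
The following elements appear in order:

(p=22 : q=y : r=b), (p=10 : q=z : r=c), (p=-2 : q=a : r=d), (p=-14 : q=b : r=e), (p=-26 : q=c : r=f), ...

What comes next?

(p=-38 : q=d : r=g)

P: −12 each step, so 22, 10, -2, -14, -26 → -38.
Q: letters move forward 1 place in the alphabet, wrapping Z→A, so y, z, a, b, c → d.
R: letters move forward 1 place in the alphabet, so b, c, d, e, f → g.
So the next element is (p=-38 : q=d : r=g).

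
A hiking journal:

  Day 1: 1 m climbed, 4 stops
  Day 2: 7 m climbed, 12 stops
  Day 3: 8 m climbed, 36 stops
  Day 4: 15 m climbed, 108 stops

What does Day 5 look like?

23 m climbed, 324 stops

M climbed: each term is the sum of the two before it, so 1, 7, 8, 15 → 23.
Stops: ×3 each step; 4, 12, 36, 108 → 324.
Putting it together: 23 m climbed, 324 stops.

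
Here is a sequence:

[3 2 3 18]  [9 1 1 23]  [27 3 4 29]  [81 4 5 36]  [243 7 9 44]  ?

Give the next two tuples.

[729 11 14 53], [2187 18 23 63]

First component: ×3 each step; 3, 9, 27, 81, 243 → 729 → 2187.
Second component goes 2, 1, 3, 4, 7 → 11 → 18 (each term is the sum of the two before it).
Third component: each term is the sum of the two before it; 3, 1, 4, 5, 9 → 14 → 23.
Fourth component goes 18, 23, 29, 36, 44 → 53 → 63 (differences are 5, 6, 7, … (increasing by 1 each time)).
Putting the parts together: [729 11 14 53] and then [2187 18 23 63].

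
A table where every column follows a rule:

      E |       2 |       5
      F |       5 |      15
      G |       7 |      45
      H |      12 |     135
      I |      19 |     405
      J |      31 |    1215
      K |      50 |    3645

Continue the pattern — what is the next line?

Letter: E, F, G, H, I, J, K → L (letters move forward 1 place in the alphabet).
Second component — each term is the sum of the two before it: 2, 5, 7, 12, 19, 31, 50 → 81.
For the third component, ×3 each step: 5, 15, 45, 135, 405, 1215, 3645 → 10935.
So the next line is L  81  10935.

L  81  10935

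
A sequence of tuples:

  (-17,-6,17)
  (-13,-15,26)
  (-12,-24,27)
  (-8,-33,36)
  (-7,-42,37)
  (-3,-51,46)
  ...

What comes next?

First component: -17, -13, -12, -8, -7, -3 → -2 (alternating steps +4, +1, +4, +1, …).
Second component — −9 each step: -6, -15, -24, -33, -42, -51 → -60.
Third component — alternating steps +9, +1, +9, +1, …: 17, 26, 27, 36, 37, 46 → 47.
Putting it together: (-2,-60,47).

(-2,-60,47)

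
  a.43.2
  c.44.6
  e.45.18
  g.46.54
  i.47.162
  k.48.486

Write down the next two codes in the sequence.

Letter goes a, c, e, g, i, k → m → o (letters move forward 2 places in the alphabet).
Second component: +1 each step; 43, 44, 45, 46, 47, 48 → 49 → 50.
Third component: ×3 each step, so 2, 6, 18, 54, 162, 486 → 1458 → 4374.
So the next two codes are m.49.1458 and o.50.4374.

m.49.1458, o.50.4374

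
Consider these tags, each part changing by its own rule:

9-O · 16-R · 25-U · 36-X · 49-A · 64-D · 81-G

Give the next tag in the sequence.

100-J

First component goes 9, 16, 25, 36, 49, 64, 81 → 100 (perfect squares: 3², 4², 5², …).
Letter: O, R, U, X, A, D, G → J (letters move forward 3 places in the alphabet, wrapping Z→A).
So the next tag is 100-J.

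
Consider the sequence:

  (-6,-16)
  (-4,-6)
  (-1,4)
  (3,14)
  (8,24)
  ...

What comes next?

For the first value, differences are 2, 3, 4, … (increasing by 1 each time): -6, -4, -1, 3, 8 → 14.
Second value: +10 each step; -16, -6, 4, 14, 24 → 34.
Combining the parts gives (14,34).

(14,34)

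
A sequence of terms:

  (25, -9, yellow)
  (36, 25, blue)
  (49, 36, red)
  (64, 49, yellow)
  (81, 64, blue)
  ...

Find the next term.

(100, 81, red)

First value: perfect squares: 5², 6², 7², …; 25, 36, 49, 64, 81 → 100.
Second value: always the previous value of the first value; -9, 25, 36, 49, 64 → 81.
Colour: repeats yellow → blue → red; yellow, blue, red, yellow, blue → red.
Putting it together: (100, 81, red).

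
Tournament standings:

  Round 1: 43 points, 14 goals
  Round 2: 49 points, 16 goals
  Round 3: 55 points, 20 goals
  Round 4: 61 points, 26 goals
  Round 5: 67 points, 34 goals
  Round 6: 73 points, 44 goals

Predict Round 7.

79 points, 56 goals

Points — +6 each step: 43, 49, 55, 61, 67, 73 → 79.
Goals: 14, 16, 20, 26, 34, 44 → 56 (differences are 2, 4, 6, … (increasing by 2 each time)).
Putting it together: 79 points, 56 goals.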